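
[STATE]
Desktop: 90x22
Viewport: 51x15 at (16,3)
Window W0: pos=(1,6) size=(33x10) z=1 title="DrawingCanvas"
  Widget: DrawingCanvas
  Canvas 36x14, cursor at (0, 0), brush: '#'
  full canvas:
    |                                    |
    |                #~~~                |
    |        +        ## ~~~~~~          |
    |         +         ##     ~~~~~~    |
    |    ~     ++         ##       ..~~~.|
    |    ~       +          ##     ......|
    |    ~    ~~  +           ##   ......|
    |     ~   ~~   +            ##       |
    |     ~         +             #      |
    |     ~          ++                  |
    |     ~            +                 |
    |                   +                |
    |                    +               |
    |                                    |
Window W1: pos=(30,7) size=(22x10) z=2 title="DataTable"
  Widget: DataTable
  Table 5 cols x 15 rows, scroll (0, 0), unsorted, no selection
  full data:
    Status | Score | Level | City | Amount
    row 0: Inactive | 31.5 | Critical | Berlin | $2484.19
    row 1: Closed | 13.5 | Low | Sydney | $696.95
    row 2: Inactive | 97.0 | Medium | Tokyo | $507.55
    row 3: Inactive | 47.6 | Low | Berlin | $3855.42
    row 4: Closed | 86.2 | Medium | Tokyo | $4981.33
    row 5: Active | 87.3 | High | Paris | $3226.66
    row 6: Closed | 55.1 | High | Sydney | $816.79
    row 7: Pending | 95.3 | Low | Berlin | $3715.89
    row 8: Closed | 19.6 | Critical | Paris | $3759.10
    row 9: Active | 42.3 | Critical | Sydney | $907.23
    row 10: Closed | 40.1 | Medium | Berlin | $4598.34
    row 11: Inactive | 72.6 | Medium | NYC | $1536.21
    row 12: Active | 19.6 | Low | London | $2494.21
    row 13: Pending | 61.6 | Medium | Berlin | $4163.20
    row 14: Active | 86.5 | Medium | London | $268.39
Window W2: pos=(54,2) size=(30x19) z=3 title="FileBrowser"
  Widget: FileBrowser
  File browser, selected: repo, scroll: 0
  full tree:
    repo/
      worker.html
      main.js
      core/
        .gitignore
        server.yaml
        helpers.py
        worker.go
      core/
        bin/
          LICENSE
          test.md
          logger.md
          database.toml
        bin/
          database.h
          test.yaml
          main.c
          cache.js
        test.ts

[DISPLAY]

                                      ┃ FileBrowser
                                      ┠────────────
                                      ┃> [-] repo/ 
━━━━━━━━━━━━━━━━━┓                    ┃    worker.h
              ┏━━━━━━━━━━━━━━━━━━━━┓  ┃    main.js 
──────────────┃ DataTable          ┃  ┃    [+] core
              ┠────────────────────┨  ┃    [+] core
  #~~~        ┃Status  │Score│Level┃  ┃            
   ## ~~~~~~  ┃────────┼─────┼─────┃  ┃            
     ##     ~~┃Inactive│31.5 │Criti┃  ┃            
       ##     ┃Closed  │13.5 │Low  ┃  ┃            
         ##   ┃Inactive│97.0 │Mediu┃  ┃            
━━━━━━━━━━━━━━┃Inactive│47.6 │Low  ┃  ┃            
              ┗━━━━━━━━━━━━━━━━━━━━┛  ┃            
                                      ┃            


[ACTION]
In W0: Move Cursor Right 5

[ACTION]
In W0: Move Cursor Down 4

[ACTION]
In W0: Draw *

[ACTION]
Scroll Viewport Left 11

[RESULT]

                                                 ┃ 
                                                 ┠─
                                                 ┃>
━━━━━━━━━━━━━━━━━━━━━━━━━━━━┓                    ┃ 
awingCanvas              ┏━━━━━━━━━━━━━━━━━━━━┓  ┃ 
─────────────────────────┃ DataTable          ┃  ┃ 
                         ┠────────────────────┨  ┃ 
             #~~~        ┃Status  │Score│Level┃  ┃ 
     +        ## ~~~~~~  ┃────────┼─────┼─────┃  ┃ 
      +         ##     ~~┃Inactive│31.5 │Criti┃  ┃ 
 ~*    ++         ##     ┃Closed  │13.5 │Low  ┃  ┃ 
 ~       +          ##   ┃Inactive│97.0 │Mediu┃  ┃ 
━━━━━━━━━━━━━━━━━━━━━━━━━┃Inactive│47.6 │Low  ┃  ┃ 
                         ┗━━━━━━━━━━━━━━━━━━━━┛  ┃ 
                                                 ┃ 


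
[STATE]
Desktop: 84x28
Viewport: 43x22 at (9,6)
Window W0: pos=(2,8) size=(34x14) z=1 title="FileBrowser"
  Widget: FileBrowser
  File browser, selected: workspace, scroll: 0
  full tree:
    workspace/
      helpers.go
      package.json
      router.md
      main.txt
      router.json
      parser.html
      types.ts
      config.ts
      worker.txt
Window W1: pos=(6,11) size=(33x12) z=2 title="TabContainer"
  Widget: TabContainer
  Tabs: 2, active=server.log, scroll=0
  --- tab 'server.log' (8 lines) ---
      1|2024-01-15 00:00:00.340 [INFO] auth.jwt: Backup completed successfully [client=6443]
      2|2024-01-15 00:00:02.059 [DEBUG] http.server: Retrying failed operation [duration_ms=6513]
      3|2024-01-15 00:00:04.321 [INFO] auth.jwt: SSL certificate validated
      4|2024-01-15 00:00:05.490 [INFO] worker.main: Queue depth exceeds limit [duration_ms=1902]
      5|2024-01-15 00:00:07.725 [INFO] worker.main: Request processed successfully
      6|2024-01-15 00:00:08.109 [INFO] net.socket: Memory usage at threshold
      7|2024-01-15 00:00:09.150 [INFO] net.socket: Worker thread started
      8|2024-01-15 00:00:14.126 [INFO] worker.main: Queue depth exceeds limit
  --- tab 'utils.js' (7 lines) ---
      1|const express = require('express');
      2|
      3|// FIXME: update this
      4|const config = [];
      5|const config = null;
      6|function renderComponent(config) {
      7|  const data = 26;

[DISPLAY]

                                           
                                           
━━━━━━━━━━━━━━━━━━━━━━━━━━┓                
rowser                    ┃                
──────────────────────────┨                
━━━━━━━━━━━━━━━━━━━━━━━━━━━━━┓             
abContainer                  ┃             
─────────────────────────────┨             
erver.log]│ utils.js         ┃             
─────────────────────────────┃             
24-01-15 00:00:00.340 [INFO] ┃             
24-01-15 00:00:02.059 [DEBUG]┃             
24-01-15 00:00:04.321 [INFO] ┃             
24-01-15 00:00:05.490 [INFO] ┃             
24-01-15 00:00:07.725 [INFO] ┃             
24-01-15 00:00:08.109 [INFO] ┃             
━━━━━━━━━━━━━━━━━━━━━━━━━━━━━┛             
                                           
                                           
                                           
                                           
                                           


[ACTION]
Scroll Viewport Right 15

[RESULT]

                                           
                                           
━━━━━━━━━━━┓                               
           ┃                               
───────────┨                               
━━━━━━━━━━━━━━┓                            
              ┃                            
──────────────┨                            
ls.js         ┃                            
──────────────┃                            
00.340 [INFO] ┃                            
02.059 [DEBUG]┃                            
04.321 [INFO] ┃                            
05.490 [INFO] ┃                            
07.725 [INFO] ┃                            
08.109 [INFO] ┃                            
━━━━━━━━━━━━━━┛                            
                                           
                                           
                                           
                                           
                                           


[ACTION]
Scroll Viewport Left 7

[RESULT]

                                           
                                           
━━━━━━━━━━━━━━━━━━┓                        
                  ┃                        
──────────────────┨                        
━━━━━━━━━━━━━━━━━━━━━┓                     
ner                  ┃                     
─────────────────────┨                     
g]│ utils.js         ┃                     
─────────────────────┃                     
 00:00:00.340 [INFO] ┃                     
 00:00:02.059 [DEBUG]┃                     
 00:00:04.321 [INFO] ┃                     
 00:00:05.490 [INFO] ┃                     
 00:00:07.725 [INFO] ┃                     
 00:00:08.109 [INFO] ┃                     
━━━━━━━━━━━━━━━━━━━━━┛                     
                                           
                                           
                                           
                                           
                                           


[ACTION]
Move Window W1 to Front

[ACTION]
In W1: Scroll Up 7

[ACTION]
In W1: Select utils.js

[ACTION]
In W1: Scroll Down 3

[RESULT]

                                           
                                           
━━━━━━━━━━━━━━━━━━┓                        
                  ┃                        
──────────────────┨                        
━━━━━━━━━━━━━━━━━━━━━┓                     
ner                  ┃                     
─────────────────────┨                     
g │[utils.js]        ┃                     
─────────────────────┃                     
ig = [];             ┃                     
ig = null;           ┃                     
enderComponent(config┃                     
ta = 26;             ┃                     
                     ┃                     
                     ┃                     
━━━━━━━━━━━━━━━━━━━━━┛                     
                                           
                                           
                                           
                                           
                                           


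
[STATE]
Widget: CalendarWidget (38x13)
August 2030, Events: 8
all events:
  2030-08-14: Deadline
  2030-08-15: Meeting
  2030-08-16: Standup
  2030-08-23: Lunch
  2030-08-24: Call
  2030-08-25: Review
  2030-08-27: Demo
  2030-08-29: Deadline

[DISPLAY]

             August 2030              
Mo Tu We Th Fr Sa Su                  
          1  2  3  4                  
 5  6  7  8  9 10 11                  
12 13 14* 15* 16* 17 18               
19 20 21 22 23* 24* 25*               
26 27* 28 29* 30 31                   
                                      
                                      
                                      
                                      
                                      
                                      


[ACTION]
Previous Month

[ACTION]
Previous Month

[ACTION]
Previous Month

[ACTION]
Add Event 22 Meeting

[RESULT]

               May 2030               
Mo Tu We Th Fr Sa Su                  
       1  2  3  4  5                  
 6  7  8  9 10 11 12                  
13 14 15 16 17 18 19                  
20 21 22* 23 24 25 26                 
27 28 29 30 31                        
                                      
                                      
                                      
                                      
                                      
                                      


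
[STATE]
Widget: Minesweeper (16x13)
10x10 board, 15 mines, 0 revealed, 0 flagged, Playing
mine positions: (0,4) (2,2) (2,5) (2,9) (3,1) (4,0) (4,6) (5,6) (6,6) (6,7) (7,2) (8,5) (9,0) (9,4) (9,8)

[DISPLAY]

■■■■■■■■■■      
■■■■■■■■■■      
■■■■■■■■■■      
■■■■■■■■■■      
■■■■■■■■■■      
■■■■■■■■■■      
■■■■■■■■■■      
■■■■■■■■■■      
■■■■■■■■■■      
■■■■■■■■■■      
                
                
                


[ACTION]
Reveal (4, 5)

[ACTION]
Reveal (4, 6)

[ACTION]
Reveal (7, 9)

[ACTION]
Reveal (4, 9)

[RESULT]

■■■■✹■■■■■      
■■■■■■■■■■      
■■✹■■✹■■■✹      
■✹■■■■■■■■      
✹■■■■2✹■■■      
■■■■■■✹■■■      
■■■■■■✹✹■■      
■■✹■■■■■■■      
■■■■■✹■■■■      
✹■■■✹■■■✹■      
                
                
                


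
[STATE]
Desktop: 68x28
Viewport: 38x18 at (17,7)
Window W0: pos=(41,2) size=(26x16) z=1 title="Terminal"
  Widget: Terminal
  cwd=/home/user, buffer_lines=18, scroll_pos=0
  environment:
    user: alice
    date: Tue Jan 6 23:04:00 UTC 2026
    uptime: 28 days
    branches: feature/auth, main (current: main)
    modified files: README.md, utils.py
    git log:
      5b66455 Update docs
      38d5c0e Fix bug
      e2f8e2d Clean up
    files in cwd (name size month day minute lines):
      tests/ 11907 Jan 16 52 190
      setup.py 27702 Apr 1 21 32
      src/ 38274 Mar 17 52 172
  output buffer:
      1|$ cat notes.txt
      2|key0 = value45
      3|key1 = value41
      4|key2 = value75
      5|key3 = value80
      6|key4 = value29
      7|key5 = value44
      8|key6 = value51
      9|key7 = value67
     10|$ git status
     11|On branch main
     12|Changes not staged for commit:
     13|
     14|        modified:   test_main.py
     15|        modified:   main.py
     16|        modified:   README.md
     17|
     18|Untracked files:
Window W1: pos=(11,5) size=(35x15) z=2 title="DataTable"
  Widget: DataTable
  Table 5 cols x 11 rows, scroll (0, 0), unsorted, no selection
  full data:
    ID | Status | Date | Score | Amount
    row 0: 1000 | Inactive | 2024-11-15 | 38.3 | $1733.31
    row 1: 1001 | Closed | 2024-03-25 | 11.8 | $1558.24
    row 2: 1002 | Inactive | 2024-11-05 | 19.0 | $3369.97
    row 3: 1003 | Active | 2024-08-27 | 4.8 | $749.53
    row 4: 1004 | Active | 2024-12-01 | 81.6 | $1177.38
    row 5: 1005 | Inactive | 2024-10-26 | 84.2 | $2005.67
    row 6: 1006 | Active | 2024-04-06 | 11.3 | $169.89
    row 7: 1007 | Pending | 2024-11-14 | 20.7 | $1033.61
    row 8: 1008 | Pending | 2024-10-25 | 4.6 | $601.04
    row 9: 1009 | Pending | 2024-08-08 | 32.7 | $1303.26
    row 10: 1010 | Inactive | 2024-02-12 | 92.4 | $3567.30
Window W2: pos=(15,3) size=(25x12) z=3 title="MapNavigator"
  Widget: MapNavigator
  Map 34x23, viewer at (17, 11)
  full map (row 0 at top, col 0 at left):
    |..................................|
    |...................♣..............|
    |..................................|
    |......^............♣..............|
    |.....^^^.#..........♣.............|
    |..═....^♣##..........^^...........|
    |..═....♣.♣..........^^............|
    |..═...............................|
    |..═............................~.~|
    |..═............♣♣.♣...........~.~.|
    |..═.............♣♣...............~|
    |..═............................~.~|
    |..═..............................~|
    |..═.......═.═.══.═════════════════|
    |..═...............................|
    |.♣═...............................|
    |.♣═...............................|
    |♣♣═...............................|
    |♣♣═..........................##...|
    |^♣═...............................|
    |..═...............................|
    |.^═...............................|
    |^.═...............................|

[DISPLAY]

......................┃─────┨ = value4
........♣♣.♣..........┃re│Am┃ = value7
.........♣♣...........┃──┼──┃ = value8
..........@...........┃3 │$1┃ = value2
......................┃8 │$1┃ = value4
...═.═.══.════════════┃0 │$3┃ = value5
......................┃  │$7┃ = value6
━━━━━━━━━━━━━━━━━━━━━━┛6 │$1┃t status 
Inactive│2024-10-26│84.2 │$2┃ranch mai
Active  │2024-04-06│11.3 │$1┃ges not s
Pending │2024-11-14│20.7 │$1┃━━━━━━━━━
Pending │2024-10-25│4.6  │$6┃         
━━━━━━━━━━━━━━━━━━━━━━━━━━━━┛         
                                      
                                      
                                      
                                      
                                      


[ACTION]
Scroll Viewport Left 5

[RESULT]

───┃.......................┃─────┨ = v
ID ┃.........♣♣.♣..........┃re│Am┃ = v
───┃..........♣♣...........┃──┼──┃ = v
100┃...........@...........┃3 │$1┃ = v
100┃.......................┃8 │$1┃ = v
100┃....═.═.══.════════════┃0 │$3┃ = v
100┃.......................┃  │$7┃ = v
100┗━━━━━━━━━━━━━━━━━━━━━━━┛6 │$1┃t st
1005│Inactive│2024-10-26│84.2 │$2┃ranc
1006│Active  │2024-04-06│11.3 │$1┃ges 
1007│Pending │2024-11-14│20.7 │$1┃━━━━
1008│Pending │2024-10-25│4.6  │$6┃    
━━━━━━━━━━━━━━━━━━━━━━━━━━━━━━━━━┛    
                                      
                                      
                                      
                                      
                                      


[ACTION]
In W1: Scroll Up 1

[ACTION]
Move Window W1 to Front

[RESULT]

─────────────────────────────────┨ = v
ID  │Status  │Date      │Score│Am┃ = v
────┼────────┼──────────┼─────┼──┃ = v
1000│Inactive│2024-11-15│38.3 │$1┃ = v
1001│Closed  │2024-03-25│11.8 │$1┃ = v
1002│Inactive│2024-11-05│19.0 │$3┃ = v
1003│Active  │2024-08-27│4.8  │$7┃ = v
1004│Active  │2024-12-01│81.6 │$1┃t st
1005│Inactive│2024-10-26│84.2 │$2┃ranc
1006│Active  │2024-04-06│11.3 │$1┃ges 
1007│Pending │2024-11-14│20.7 │$1┃━━━━
1008│Pending │2024-10-25│4.6  │$6┃    
━━━━━━━━━━━━━━━━━━━━━━━━━━━━━━━━━┛    
                                      
                                      
                                      
                                      
                                      


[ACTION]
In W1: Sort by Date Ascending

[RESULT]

─────────────────────────────────┨ = v
ID  │Status  │Date     ▲│Score│Am┃ = v
────┼────────┼──────────┼─────┼──┃ = v
1010│Inactive│2024-02-12│92.4 │$3┃ = v
1001│Closed  │2024-03-25│11.8 │$1┃ = v
1006│Active  │2024-04-06│11.3 │$1┃ = v
1009│Pending │2024-08-08│32.7 │$1┃ = v
1003│Active  │2024-08-27│4.8  │$7┃t st
1008│Pending │2024-10-25│4.6  │$6┃ranc
1005│Inactive│2024-10-26│84.2 │$2┃ges 
1002│Inactive│2024-11-05│19.0 │$3┃━━━━
1007│Pending │2024-11-14│20.7 │$1┃    
━━━━━━━━━━━━━━━━━━━━━━━━━━━━━━━━━┛    
                                      
                                      
                                      
                                      
                                      


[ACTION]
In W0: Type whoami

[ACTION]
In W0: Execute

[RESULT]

─────────────────────────────────┨ges 
ID  │Status  │Date     ▲│Score│Am┃    
────┼────────┼──────────┼─────┼──┃    
1010│Inactive│2024-02-12│92.4 │$3┃    
1001│Closed  │2024-03-25│11.8 │$1┃    
1006│Active  │2024-04-06│11.3 │$1┃    
1009│Pending │2024-08-08│32.7 │$1┃acke
1003│Active  │2024-08-27│4.8  │$7┃oami
1008│Pending │2024-10-25│4.6  │$6┃e   
1005│Inactive│2024-10-26│84.2 │$2┃    
1002│Inactive│2024-11-05│19.0 │$3┃━━━━
1007│Pending │2024-11-14│20.7 │$1┃    
━━━━━━━━━━━━━━━━━━━━━━━━━━━━━━━━━┛    
                                      
                                      
                                      
                                      
                                      


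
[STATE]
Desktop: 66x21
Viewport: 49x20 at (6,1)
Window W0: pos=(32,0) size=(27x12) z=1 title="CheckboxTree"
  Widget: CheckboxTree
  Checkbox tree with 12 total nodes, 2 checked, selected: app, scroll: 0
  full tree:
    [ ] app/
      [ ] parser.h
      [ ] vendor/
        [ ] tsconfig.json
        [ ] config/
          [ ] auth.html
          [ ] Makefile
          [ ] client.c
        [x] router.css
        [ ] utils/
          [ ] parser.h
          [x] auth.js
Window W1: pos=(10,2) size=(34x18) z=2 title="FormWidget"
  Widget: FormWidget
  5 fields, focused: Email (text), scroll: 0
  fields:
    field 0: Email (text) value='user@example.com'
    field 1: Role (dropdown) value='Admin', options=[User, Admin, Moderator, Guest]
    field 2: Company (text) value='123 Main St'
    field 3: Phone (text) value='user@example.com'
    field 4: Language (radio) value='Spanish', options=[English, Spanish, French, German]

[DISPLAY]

                          ┃ CheckboxTree         
    ┏━━━━━━━━━━━━━━━━━━━━━━━━━━━━━━━━┓───────────
    ┃ FormWidget                     ┃           
    ┠────────────────────────────────┨er.h       
    ┃> Email:      [user@example.com]┃or/        
    ┃  Role:       [Admin          ▼]┃config.json
    ┃  Company:    [123 Main St     ]┃nfig/      
    ┃  Phone:      [user@example.com]┃auth.html  
    ┃  Language:   ( ) English  (●) S┃Makefile   
    ┃                                ┃client.c   
    ┃                                ┃━━━━━━━━━━━
    ┃                                ┃           
    ┃                                ┃           
    ┃                                ┃           
    ┃                                ┃           
    ┃                                ┃           
    ┃                                ┃           
    ┃                                ┃           
    ┗━━━━━━━━━━━━━━━━━━━━━━━━━━━━━━━━┛           
                                                 


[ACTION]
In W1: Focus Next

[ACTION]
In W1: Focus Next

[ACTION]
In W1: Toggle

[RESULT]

                          ┃ CheckboxTree         
    ┏━━━━━━━━━━━━━━━━━━━━━━━━━━━━━━━━┓───────────
    ┃ FormWidget                     ┃           
    ┠────────────────────────────────┨er.h       
    ┃  Email:      [user@example.com]┃or/        
    ┃  Role:       [Admin          ▼]┃config.json
    ┃> Company:    [123 Main St     ]┃nfig/      
    ┃  Phone:      [user@example.com]┃auth.html  
    ┃  Language:   ( ) English  (●) S┃Makefile   
    ┃                                ┃client.c   
    ┃                                ┃━━━━━━━━━━━
    ┃                                ┃           
    ┃                                ┃           
    ┃                                ┃           
    ┃                                ┃           
    ┃                                ┃           
    ┃                                ┃           
    ┃                                ┃           
    ┗━━━━━━━━━━━━━━━━━━━━━━━━━━━━━━━━┛           
                                                 


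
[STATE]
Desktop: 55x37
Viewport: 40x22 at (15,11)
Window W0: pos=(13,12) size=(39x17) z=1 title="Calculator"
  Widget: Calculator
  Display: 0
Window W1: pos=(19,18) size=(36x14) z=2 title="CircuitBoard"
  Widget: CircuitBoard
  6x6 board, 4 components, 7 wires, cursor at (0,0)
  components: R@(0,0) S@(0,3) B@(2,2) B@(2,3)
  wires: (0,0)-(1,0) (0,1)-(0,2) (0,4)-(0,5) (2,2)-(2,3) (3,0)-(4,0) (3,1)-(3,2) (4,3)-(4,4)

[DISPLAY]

                                        
━━━━━━━━━━━━━━━━━━━━━━━━━━━━━━━━━━━━┓   
Calculator                          ┃   
────────────────────────────────────┨   
                                   0┃   
───┬───┬───┬───┐                    ┃   
 7 │ 8 │ 9 │ ÷ │                    ┃   
───┼┏━━━━━━━━━━━━━━━━━━━━━━━━━━━━━━━━━━┓
 4 │┃ CircuitBoard                     ┃
───┼┠──────────────────────────────────┨
 1 │┃   0 1 2 3 4 5                    ┃
───┼┃0  [R]  · ─ ·   S   · ─ ·         ┃
 0 │┃    │                             ┃
───┼┃1   ·                             ┃
 C │┃                                  ┃
───┴┃2           B ─ B                 ┃
    ┃                                  ┃
━━━━┃3   ·   · ─ ·                     ┃
    ┃    │                             ┃
    ┃4   ·           · ─ ·             ┃
    ┗━━━━━━━━━━━━━━━━━━━━━━━━━━━━━━━━━━┛
                                        


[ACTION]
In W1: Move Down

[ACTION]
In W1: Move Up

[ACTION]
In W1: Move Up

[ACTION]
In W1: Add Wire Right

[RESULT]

                                        
━━━━━━━━━━━━━━━━━━━━━━━━━━━━━━━━━━━━┓   
Calculator                          ┃   
────────────────────────────────────┨   
                                   0┃   
───┬───┬───┬───┐                    ┃   
 7 │ 8 │ 9 │ ÷ │                    ┃   
───┼┏━━━━━━━━━━━━━━━━━━━━━━━━━━━━━━━━━━┓
 4 │┃ CircuitBoard                     ┃
───┼┠──────────────────────────────────┨
 1 │┃   0 1 2 3 4 5                    ┃
───┼┃0  [R]─ · ─ ·   S   · ─ ·         ┃
 0 │┃    │                             ┃
───┼┃1   ·                             ┃
 C │┃                                  ┃
───┴┃2           B ─ B                 ┃
    ┃                                  ┃
━━━━┃3   ·   · ─ ·                     ┃
    ┃    │                             ┃
    ┃4   ·           · ─ ·             ┃
    ┗━━━━━━━━━━━━━━━━━━━━━━━━━━━━━━━━━━┛
                                        


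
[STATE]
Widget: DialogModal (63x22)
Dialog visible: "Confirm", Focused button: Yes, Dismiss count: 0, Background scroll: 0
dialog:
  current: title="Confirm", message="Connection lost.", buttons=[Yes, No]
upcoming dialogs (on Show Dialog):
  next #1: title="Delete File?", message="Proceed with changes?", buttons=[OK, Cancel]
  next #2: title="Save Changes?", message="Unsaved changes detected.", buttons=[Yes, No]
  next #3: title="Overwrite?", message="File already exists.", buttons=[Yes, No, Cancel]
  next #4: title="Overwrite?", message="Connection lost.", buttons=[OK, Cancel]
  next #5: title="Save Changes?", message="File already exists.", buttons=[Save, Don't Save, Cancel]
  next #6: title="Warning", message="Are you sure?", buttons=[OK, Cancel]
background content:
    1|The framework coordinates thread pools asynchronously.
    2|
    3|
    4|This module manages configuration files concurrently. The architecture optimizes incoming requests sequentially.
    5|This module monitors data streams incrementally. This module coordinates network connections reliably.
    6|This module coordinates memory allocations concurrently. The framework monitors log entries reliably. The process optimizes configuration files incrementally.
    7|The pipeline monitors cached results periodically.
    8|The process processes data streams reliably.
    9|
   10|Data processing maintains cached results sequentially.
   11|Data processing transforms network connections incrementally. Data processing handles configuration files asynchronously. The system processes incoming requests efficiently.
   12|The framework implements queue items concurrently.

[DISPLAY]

The framework coordinates thread pools asynchronously.         
                                                               
                                                               
This module manages configuration files concurrently. The archi
This module monitors data streams incrementally. This module co
This module coordinates memory allocations concurrently. The fr
The pipeline monitors cached results periodically.             
The process processes data streams reliably.                   
                     ┌──────────────────┐                      
Data processing maint│     Confirm      │sequentially.         
Data processing trans│ Connection lost. │tions incrementally. D
The framework impleme│    [Yes]  No     │urrently.             
                     └──────────────────┘                      
                                                               
                                                               
                                                               
                                                               
                                                               
                                                               
                                                               
                                                               
                                                               


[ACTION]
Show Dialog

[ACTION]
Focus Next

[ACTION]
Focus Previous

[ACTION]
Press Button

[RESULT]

The framework coordinates thread pools asynchronously.         
                                                               
                                                               
This module manages configuration files concurrently. The archi
This module monitors data streams incrementally. This module co
This module coordinates memory allocations concurrently. The fr
The pipeline monitors cached results periodically.             
The process processes data streams reliably.                   
                                                               
Data processing maintains cached results sequentially.         
Data processing transforms network connections incrementally. D
The framework implements queue items concurrently.             
                                                               
                                                               
                                                               
                                                               
                                                               
                                                               
                                                               
                                                               
                                                               
                                                               


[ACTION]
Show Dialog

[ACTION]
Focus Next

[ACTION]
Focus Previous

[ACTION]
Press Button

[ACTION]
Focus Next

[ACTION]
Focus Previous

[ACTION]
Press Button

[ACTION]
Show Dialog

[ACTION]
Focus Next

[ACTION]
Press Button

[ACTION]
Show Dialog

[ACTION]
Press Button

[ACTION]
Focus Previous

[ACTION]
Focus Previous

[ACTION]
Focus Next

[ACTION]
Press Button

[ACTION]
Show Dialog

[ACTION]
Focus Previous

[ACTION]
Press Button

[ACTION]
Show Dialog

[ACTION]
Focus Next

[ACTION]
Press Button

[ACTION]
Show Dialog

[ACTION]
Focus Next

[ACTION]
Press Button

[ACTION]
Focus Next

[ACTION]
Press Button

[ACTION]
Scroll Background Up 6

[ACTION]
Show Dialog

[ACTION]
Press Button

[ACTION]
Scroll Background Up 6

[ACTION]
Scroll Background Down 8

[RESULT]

                                                               
Data processing maintains cached results sequentially.         
Data processing transforms network connections incrementally. D
The framework implements queue items concurrently.             
                                                               
                                                               
                                                               
                                                               
                                                               
                                                               
                                                               
                                                               
                                                               
                                                               
                                                               
                                                               
                                                               
                                                               
                                                               
                                                               
                                                               
                                                               


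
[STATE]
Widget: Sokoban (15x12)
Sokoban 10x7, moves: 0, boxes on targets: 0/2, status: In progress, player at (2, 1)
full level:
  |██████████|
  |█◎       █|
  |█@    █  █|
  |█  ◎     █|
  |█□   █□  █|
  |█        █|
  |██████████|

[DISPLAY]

██████████     
█◎       █     
█@    █  █     
█  ◎     █     
█□   █□  █     
█        █     
██████████     
Moves: 0  0/2  
               
               
               
               


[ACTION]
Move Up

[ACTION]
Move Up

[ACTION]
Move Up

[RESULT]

██████████     
█+       █     
█     █  █     
█  ◎     █     
█□   █□  █     
█        █     
██████████     
Moves: 1  0/2  
               
               
               
               


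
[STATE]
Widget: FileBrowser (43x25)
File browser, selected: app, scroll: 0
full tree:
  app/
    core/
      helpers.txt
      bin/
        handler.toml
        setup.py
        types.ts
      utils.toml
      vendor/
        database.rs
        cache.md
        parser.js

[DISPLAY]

> [-] app/                                 
    [+] core/                              
                                           
                                           
                                           
                                           
                                           
                                           
                                           
                                           
                                           
                                           
                                           
                                           
                                           
                                           
                                           
                                           
                                           
                                           
                                           
                                           
                                           
                                           
                                           


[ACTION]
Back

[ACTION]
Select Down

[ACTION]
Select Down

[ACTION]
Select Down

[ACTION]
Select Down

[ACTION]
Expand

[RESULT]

  [-] app/                                 
  > [-] core/                              
      helpers.txt                          
      [+] bin/                             
      utils.toml                           
      [+] vendor/                          
                                           
                                           
                                           
                                           
                                           
                                           
                                           
                                           
                                           
                                           
                                           
                                           
                                           
                                           
                                           
                                           
                                           
                                           
                                           


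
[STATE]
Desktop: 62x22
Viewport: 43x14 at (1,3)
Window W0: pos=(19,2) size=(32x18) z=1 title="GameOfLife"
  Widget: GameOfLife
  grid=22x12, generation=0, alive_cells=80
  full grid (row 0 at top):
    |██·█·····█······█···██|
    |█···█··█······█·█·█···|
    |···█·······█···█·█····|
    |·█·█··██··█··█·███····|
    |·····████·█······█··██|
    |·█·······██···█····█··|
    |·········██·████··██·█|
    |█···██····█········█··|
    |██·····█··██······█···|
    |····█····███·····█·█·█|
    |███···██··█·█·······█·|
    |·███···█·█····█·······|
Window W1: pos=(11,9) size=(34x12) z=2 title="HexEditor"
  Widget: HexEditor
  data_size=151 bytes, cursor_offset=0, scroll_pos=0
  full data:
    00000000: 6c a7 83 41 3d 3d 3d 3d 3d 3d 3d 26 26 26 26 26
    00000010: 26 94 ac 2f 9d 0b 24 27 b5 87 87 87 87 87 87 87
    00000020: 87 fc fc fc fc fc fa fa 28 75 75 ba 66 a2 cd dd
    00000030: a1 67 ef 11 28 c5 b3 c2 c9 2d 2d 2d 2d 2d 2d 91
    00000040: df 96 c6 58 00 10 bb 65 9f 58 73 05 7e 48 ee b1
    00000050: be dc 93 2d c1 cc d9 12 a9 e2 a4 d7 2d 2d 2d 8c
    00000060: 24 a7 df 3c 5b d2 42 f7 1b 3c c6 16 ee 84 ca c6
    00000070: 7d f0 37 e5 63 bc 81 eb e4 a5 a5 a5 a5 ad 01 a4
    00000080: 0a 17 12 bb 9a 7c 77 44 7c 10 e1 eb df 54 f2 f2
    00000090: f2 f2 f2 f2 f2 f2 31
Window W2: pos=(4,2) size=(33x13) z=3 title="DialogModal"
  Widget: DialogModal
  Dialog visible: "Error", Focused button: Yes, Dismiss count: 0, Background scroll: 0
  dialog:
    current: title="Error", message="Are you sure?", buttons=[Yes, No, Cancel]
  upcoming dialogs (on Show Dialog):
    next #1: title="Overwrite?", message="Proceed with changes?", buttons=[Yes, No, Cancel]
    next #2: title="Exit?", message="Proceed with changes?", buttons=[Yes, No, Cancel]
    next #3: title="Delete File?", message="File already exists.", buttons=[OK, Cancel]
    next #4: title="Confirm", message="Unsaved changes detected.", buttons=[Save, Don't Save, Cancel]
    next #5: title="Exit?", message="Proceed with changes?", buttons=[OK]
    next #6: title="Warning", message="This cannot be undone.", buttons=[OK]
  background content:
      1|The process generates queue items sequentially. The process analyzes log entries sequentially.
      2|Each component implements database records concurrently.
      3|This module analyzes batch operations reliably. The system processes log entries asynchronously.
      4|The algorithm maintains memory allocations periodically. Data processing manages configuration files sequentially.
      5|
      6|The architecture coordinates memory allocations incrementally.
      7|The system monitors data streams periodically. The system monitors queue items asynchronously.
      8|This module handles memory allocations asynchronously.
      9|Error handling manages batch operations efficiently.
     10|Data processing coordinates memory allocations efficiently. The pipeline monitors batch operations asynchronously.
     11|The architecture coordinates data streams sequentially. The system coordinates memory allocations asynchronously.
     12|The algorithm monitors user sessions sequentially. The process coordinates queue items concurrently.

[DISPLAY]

   ┃ DialogModal                   ┃       
   ┠───────────────────────────────┨───────
   ┃The process generates queue ite┃       
   ┃Each component implements datab┃···██  
   ┃This┌─────────────────────┐oper┃·█···  
   ┃The │        Error        │ory ┃█····  
   ┃    │    Are you sure?    │    ┃━━━━━━━
   ┃The │ [Yes]  No   Cancel  │s me┃       
   ┃The └─────────────────────┘ream┃───────
   ┃This module handles memory allo┃3d 3d 3
   ┃Error handling manages batch op┃0b 24 2
   ┗━━━━━━━━━━━━━━━━━━━━━━━━━━━━━━━┛fc fa f
          ┃00000030  a1 67 ef 11 28 c5 b3 c
          ┃00000040  df 96 c6 58 00 10 bb 6


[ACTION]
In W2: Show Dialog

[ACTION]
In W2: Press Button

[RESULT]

   ┃ DialogModal                   ┃       
   ┠───────────────────────────────┨───────
   ┃The process generates queue ite┃       
   ┃Each component implements datab┃···██  
   ┃This module analyzes batch oper┃·█···  
   ┃The algorithm maintains memory ┃█····  
   ┃                               ┃━━━━━━━
   ┃The architecture coordinates me┃       
   ┃The system monitors data stream┃───────
   ┃This module handles memory allo┃3d 3d 3
   ┃Error handling manages batch op┃0b 24 2
   ┗━━━━━━━━━━━━━━━━━━━━━━━━━━━━━━━┛fc fa f
          ┃00000030  a1 67 ef 11 28 c5 b3 c
          ┃00000040  df 96 c6 58 00 10 bb 6


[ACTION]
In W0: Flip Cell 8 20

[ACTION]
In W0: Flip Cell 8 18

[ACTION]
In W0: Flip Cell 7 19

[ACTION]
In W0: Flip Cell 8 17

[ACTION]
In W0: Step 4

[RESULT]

   ┃ DialogModal                   ┃       
   ┠───────────────────────────────┨───────
   ┃The process generates queue ite┃       
   ┃Each component implements datab┃·····  
   ┃This module analyzes batch oper┃·····  
   ┃The algorithm maintains memory ┃·····  
   ┃                               ┃━━━━━━━
   ┃The architecture coordinates me┃       
   ┃The system monitors data stream┃───────
   ┃This module handles memory allo┃3d 3d 3
   ┃Error handling manages batch op┃0b 24 2
   ┗━━━━━━━━━━━━━━━━━━━━━━━━━━━━━━━┛fc fa f
          ┃00000030  a1 67 ef 11 28 c5 b3 c
          ┃00000040  df 96 c6 58 00 10 bb 6
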